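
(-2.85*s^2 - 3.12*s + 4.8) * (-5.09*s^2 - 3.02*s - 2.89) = 14.5065*s^4 + 24.4878*s^3 - 6.7731*s^2 - 5.4792*s - 13.872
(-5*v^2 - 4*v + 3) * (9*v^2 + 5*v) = -45*v^4 - 61*v^3 + 7*v^2 + 15*v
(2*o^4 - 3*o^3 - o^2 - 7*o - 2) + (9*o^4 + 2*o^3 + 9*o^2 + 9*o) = 11*o^4 - o^3 + 8*o^2 + 2*o - 2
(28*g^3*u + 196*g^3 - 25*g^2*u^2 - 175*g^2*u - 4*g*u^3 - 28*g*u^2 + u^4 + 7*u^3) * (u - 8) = 28*g^3*u^2 - 28*g^3*u - 1568*g^3 - 25*g^2*u^3 + 25*g^2*u^2 + 1400*g^2*u - 4*g*u^4 + 4*g*u^3 + 224*g*u^2 + u^5 - u^4 - 56*u^3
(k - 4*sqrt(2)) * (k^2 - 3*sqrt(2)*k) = k^3 - 7*sqrt(2)*k^2 + 24*k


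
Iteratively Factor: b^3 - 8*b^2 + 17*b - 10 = (b - 2)*(b^2 - 6*b + 5) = (b - 5)*(b - 2)*(b - 1)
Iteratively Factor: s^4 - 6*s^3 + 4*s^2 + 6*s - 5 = (s + 1)*(s^3 - 7*s^2 + 11*s - 5) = (s - 5)*(s + 1)*(s^2 - 2*s + 1) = (s - 5)*(s - 1)*(s + 1)*(s - 1)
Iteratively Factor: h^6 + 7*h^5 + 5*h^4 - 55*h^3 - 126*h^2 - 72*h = (h + 2)*(h^5 + 5*h^4 - 5*h^3 - 45*h^2 - 36*h) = (h + 2)*(h + 3)*(h^4 + 2*h^3 - 11*h^2 - 12*h) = (h + 1)*(h + 2)*(h + 3)*(h^3 + h^2 - 12*h) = (h + 1)*(h + 2)*(h + 3)*(h + 4)*(h^2 - 3*h) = h*(h + 1)*(h + 2)*(h + 3)*(h + 4)*(h - 3)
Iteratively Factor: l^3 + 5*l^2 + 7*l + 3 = (l + 3)*(l^2 + 2*l + 1) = (l + 1)*(l + 3)*(l + 1)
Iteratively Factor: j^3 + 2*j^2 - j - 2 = (j - 1)*(j^2 + 3*j + 2) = (j - 1)*(j + 1)*(j + 2)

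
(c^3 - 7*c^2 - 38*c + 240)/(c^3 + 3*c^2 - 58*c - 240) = (c - 5)/(c + 5)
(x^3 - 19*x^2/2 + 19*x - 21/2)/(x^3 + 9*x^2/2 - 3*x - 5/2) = (2*x^2 - 17*x + 21)/(2*x^2 + 11*x + 5)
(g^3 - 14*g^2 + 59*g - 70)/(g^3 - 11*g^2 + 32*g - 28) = (g - 5)/(g - 2)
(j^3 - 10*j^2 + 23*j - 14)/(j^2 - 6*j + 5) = (j^2 - 9*j + 14)/(j - 5)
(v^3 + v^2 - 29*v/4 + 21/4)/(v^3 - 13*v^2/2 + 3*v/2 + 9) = (2*v^2 + 5*v - 7)/(2*(v^2 - 5*v - 6))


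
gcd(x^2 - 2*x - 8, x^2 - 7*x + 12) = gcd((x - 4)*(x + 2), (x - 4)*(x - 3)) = x - 4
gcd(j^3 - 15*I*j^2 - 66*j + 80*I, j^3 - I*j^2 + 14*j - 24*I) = j - 2*I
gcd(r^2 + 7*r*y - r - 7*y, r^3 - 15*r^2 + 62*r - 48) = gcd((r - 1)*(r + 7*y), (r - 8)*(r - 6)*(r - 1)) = r - 1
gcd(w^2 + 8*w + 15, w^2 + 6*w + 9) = w + 3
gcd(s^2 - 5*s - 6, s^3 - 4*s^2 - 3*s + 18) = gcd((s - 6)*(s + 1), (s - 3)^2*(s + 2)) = 1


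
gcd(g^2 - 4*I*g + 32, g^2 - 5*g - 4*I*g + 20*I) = 1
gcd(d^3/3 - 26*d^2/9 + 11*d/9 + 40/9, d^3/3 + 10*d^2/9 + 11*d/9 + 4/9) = d + 1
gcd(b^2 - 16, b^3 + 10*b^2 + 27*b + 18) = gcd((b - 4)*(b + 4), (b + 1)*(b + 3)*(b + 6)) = 1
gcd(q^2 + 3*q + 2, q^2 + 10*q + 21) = 1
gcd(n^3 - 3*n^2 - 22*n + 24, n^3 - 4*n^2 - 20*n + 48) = n^2 - 2*n - 24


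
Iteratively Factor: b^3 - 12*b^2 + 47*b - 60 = (b - 3)*(b^2 - 9*b + 20) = (b - 5)*(b - 3)*(b - 4)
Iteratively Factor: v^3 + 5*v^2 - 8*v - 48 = (v + 4)*(v^2 + v - 12) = (v + 4)^2*(v - 3)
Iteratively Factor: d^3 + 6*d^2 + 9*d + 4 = (d + 1)*(d^2 + 5*d + 4) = (d + 1)*(d + 4)*(d + 1)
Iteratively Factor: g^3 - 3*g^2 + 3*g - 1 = (g - 1)*(g^2 - 2*g + 1) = (g - 1)^2*(g - 1)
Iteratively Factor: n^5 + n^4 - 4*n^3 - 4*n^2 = (n + 1)*(n^4 - 4*n^2) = n*(n + 1)*(n^3 - 4*n) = n*(n + 1)*(n + 2)*(n^2 - 2*n) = n^2*(n + 1)*(n + 2)*(n - 2)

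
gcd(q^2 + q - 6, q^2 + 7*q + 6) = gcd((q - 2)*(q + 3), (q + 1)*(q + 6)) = 1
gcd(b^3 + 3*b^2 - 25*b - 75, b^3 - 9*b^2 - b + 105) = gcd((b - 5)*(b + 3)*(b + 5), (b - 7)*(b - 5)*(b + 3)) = b^2 - 2*b - 15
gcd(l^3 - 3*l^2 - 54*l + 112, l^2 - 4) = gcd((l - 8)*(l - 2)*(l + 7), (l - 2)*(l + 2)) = l - 2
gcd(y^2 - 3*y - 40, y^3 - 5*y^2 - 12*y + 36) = 1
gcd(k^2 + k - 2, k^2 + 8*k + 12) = k + 2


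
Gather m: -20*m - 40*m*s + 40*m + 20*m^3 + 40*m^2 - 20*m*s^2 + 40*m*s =20*m^3 + 40*m^2 + m*(20 - 20*s^2)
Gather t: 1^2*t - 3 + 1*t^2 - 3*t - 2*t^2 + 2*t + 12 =9 - t^2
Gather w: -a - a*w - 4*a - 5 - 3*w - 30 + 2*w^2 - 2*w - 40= -5*a + 2*w^2 + w*(-a - 5) - 75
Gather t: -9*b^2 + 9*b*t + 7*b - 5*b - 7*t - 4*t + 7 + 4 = -9*b^2 + 2*b + t*(9*b - 11) + 11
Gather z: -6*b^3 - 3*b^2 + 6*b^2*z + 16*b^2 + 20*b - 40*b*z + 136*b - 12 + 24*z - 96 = -6*b^3 + 13*b^2 + 156*b + z*(6*b^2 - 40*b + 24) - 108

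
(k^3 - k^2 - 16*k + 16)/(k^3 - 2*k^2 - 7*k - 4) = (k^2 + 3*k - 4)/(k^2 + 2*k + 1)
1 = 1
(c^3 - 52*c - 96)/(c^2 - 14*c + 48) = (c^2 + 8*c + 12)/(c - 6)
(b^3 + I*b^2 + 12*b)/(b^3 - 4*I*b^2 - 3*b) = (b + 4*I)/(b - I)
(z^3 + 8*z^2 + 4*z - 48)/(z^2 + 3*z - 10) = (z^2 + 10*z + 24)/(z + 5)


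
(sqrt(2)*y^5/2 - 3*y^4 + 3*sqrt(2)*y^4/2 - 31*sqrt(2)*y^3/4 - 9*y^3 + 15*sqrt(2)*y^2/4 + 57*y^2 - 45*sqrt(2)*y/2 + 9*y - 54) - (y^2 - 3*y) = sqrt(2)*y^5/2 - 3*y^4 + 3*sqrt(2)*y^4/2 - 31*sqrt(2)*y^3/4 - 9*y^3 + 15*sqrt(2)*y^2/4 + 56*y^2 - 45*sqrt(2)*y/2 + 12*y - 54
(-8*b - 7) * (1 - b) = 8*b^2 - b - 7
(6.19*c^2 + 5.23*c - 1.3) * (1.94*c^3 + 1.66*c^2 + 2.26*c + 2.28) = 12.0086*c^5 + 20.4216*c^4 + 20.1492*c^3 + 23.775*c^2 + 8.9864*c - 2.964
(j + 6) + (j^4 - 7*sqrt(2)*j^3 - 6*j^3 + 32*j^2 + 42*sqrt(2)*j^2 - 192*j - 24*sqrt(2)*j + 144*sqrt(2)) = j^4 - 7*sqrt(2)*j^3 - 6*j^3 + 32*j^2 + 42*sqrt(2)*j^2 - 191*j - 24*sqrt(2)*j + 6 + 144*sqrt(2)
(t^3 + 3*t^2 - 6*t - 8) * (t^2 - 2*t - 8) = t^5 + t^4 - 20*t^3 - 20*t^2 + 64*t + 64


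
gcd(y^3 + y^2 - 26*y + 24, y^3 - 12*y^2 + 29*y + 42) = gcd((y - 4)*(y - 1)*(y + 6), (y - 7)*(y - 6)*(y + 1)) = 1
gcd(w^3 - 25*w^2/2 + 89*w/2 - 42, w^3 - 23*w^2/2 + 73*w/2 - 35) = w - 7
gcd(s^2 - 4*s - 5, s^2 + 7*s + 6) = s + 1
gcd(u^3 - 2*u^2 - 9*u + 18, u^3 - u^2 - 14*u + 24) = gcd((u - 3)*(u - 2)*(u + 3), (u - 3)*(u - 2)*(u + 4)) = u^2 - 5*u + 6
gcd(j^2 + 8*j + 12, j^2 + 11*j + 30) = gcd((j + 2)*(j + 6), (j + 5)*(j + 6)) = j + 6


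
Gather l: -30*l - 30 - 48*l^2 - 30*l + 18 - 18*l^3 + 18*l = -18*l^3 - 48*l^2 - 42*l - 12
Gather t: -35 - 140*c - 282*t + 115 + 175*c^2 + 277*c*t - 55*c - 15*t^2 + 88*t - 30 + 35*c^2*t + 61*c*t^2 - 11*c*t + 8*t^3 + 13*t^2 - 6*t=175*c^2 - 195*c + 8*t^3 + t^2*(61*c - 2) + t*(35*c^2 + 266*c - 200) + 50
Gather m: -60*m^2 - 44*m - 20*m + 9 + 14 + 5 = -60*m^2 - 64*m + 28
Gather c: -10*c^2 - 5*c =-10*c^2 - 5*c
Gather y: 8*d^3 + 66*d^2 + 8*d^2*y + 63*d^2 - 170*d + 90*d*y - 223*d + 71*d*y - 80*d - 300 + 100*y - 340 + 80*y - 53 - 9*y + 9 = 8*d^3 + 129*d^2 - 473*d + y*(8*d^2 + 161*d + 171) - 684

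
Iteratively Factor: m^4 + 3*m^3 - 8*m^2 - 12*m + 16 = (m + 4)*(m^3 - m^2 - 4*m + 4) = (m + 2)*(m + 4)*(m^2 - 3*m + 2) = (m - 2)*(m + 2)*(m + 4)*(m - 1)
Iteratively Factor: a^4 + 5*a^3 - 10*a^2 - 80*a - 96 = (a + 2)*(a^3 + 3*a^2 - 16*a - 48) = (a - 4)*(a + 2)*(a^2 + 7*a + 12) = (a - 4)*(a + 2)*(a + 3)*(a + 4)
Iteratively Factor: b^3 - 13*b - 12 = (b + 3)*(b^2 - 3*b - 4) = (b + 1)*(b + 3)*(b - 4)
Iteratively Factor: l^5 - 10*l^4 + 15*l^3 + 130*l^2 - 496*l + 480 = (l + 4)*(l^4 - 14*l^3 + 71*l^2 - 154*l + 120) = (l - 2)*(l + 4)*(l^3 - 12*l^2 + 47*l - 60) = (l - 3)*(l - 2)*(l + 4)*(l^2 - 9*l + 20) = (l - 4)*(l - 3)*(l - 2)*(l + 4)*(l - 5)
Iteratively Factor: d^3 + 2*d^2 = (d)*(d^2 + 2*d) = d^2*(d + 2)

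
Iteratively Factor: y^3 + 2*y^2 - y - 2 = (y + 2)*(y^2 - 1) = (y - 1)*(y + 2)*(y + 1)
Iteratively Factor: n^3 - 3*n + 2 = (n + 2)*(n^2 - 2*n + 1) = (n - 1)*(n + 2)*(n - 1)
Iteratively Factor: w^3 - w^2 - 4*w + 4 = (w - 1)*(w^2 - 4) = (w - 2)*(w - 1)*(w + 2)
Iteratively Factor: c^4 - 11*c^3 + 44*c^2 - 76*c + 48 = (c - 2)*(c^3 - 9*c^2 + 26*c - 24) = (c - 3)*(c - 2)*(c^2 - 6*c + 8) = (c - 3)*(c - 2)^2*(c - 4)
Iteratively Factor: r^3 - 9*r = (r)*(r^2 - 9) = r*(r + 3)*(r - 3)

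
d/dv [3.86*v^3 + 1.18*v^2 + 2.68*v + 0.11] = 11.58*v^2 + 2.36*v + 2.68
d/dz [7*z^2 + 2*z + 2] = 14*z + 2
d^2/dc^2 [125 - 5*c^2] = -10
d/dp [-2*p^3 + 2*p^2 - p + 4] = -6*p^2 + 4*p - 1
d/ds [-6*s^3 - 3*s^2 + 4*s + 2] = -18*s^2 - 6*s + 4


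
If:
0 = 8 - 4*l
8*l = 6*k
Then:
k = 8/3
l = 2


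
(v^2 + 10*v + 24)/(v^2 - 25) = (v^2 + 10*v + 24)/(v^2 - 25)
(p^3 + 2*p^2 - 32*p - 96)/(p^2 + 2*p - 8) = (p^2 - 2*p - 24)/(p - 2)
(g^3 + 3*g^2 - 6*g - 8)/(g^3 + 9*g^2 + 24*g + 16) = (g - 2)/(g + 4)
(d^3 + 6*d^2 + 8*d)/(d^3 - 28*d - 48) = d/(d - 6)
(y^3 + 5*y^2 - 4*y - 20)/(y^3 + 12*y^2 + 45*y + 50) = (y - 2)/(y + 5)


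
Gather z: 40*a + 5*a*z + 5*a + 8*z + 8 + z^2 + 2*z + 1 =45*a + z^2 + z*(5*a + 10) + 9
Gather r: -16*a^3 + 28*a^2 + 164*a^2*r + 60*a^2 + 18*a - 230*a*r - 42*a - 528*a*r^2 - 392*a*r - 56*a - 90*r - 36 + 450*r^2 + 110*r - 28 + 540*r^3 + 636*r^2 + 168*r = -16*a^3 + 88*a^2 - 80*a + 540*r^3 + r^2*(1086 - 528*a) + r*(164*a^2 - 622*a + 188) - 64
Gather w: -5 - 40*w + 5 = -40*w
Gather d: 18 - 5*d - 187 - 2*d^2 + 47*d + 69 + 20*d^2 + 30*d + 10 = 18*d^2 + 72*d - 90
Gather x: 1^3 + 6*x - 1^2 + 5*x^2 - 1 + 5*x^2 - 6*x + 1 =10*x^2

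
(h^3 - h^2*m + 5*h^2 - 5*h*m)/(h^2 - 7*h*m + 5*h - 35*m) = h*(h - m)/(h - 7*m)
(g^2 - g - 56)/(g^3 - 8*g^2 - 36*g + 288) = (g + 7)/(g^2 - 36)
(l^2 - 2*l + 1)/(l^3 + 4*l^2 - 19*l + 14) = (l - 1)/(l^2 + 5*l - 14)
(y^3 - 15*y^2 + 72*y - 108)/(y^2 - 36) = (y^2 - 9*y + 18)/(y + 6)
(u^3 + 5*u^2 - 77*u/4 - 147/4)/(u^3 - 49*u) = (u^2 - 2*u - 21/4)/(u*(u - 7))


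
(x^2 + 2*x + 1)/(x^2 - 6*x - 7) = (x + 1)/(x - 7)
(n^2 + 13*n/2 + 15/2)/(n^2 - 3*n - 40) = (n + 3/2)/(n - 8)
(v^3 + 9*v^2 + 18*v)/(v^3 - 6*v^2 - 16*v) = (v^2 + 9*v + 18)/(v^2 - 6*v - 16)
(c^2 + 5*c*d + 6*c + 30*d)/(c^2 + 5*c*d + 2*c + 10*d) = (c + 6)/(c + 2)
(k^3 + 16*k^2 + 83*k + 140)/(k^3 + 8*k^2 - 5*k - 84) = (k + 5)/(k - 3)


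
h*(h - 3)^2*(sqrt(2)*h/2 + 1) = sqrt(2)*h^4/2 - 3*sqrt(2)*h^3 + h^3 - 6*h^2 + 9*sqrt(2)*h^2/2 + 9*h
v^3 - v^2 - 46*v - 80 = (v - 8)*(v + 2)*(v + 5)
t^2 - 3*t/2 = t*(t - 3/2)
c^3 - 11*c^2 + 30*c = c*(c - 6)*(c - 5)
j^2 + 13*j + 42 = (j + 6)*(j + 7)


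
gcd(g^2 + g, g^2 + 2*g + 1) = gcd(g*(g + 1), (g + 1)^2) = g + 1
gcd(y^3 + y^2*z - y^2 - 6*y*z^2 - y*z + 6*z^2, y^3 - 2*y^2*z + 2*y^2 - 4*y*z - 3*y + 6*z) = y^2 - 2*y*z - y + 2*z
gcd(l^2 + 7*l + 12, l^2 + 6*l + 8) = l + 4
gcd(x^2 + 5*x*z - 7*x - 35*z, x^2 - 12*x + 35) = x - 7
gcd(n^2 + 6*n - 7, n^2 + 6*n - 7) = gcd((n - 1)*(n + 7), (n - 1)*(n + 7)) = n^2 + 6*n - 7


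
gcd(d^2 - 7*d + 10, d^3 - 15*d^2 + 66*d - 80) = d^2 - 7*d + 10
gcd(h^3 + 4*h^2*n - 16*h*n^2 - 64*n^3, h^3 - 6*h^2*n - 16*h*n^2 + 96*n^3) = h^2 - 16*n^2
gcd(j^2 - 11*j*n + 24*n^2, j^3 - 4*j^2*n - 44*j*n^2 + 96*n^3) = j - 8*n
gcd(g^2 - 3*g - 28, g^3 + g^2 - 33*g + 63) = 1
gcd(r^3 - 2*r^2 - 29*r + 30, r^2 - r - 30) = r^2 - r - 30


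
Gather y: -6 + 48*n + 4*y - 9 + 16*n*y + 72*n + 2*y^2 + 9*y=120*n + 2*y^2 + y*(16*n + 13) - 15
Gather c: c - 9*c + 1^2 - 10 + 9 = -8*c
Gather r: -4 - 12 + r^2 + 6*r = r^2 + 6*r - 16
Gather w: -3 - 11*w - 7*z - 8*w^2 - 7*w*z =-8*w^2 + w*(-7*z - 11) - 7*z - 3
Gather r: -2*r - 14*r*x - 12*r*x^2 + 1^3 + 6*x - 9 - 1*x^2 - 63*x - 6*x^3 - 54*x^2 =r*(-12*x^2 - 14*x - 2) - 6*x^3 - 55*x^2 - 57*x - 8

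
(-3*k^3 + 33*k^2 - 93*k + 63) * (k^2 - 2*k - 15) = -3*k^5 + 39*k^4 - 114*k^3 - 246*k^2 + 1269*k - 945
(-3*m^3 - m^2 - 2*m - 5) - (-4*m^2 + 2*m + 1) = -3*m^3 + 3*m^2 - 4*m - 6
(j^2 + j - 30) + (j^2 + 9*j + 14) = 2*j^2 + 10*j - 16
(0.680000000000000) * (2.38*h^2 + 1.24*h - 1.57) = 1.6184*h^2 + 0.8432*h - 1.0676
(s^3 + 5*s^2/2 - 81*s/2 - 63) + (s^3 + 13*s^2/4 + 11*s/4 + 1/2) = 2*s^3 + 23*s^2/4 - 151*s/4 - 125/2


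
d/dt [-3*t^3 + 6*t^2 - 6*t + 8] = -9*t^2 + 12*t - 6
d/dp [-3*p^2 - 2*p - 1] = -6*p - 2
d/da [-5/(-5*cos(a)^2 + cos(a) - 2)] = 5*(10*cos(a) - 1)*sin(a)/(5*sin(a)^2 + cos(a) - 7)^2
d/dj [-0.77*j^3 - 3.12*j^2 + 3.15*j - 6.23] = -2.31*j^2 - 6.24*j + 3.15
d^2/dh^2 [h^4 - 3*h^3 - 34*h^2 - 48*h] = 12*h^2 - 18*h - 68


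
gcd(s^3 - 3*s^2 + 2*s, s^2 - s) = s^2 - s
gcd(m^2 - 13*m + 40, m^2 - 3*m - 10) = m - 5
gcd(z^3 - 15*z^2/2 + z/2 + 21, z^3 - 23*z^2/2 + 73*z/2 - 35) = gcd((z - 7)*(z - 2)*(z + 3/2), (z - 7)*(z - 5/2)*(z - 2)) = z^2 - 9*z + 14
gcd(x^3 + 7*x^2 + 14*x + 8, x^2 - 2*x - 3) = x + 1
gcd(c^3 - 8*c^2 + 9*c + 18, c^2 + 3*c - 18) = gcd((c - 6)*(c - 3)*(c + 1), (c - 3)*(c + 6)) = c - 3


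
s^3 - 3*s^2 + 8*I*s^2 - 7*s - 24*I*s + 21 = (s - 3)*(s + I)*(s + 7*I)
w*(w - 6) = w^2 - 6*w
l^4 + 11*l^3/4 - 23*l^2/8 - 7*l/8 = l*(l - 1)*(l + 1/4)*(l + 7/2)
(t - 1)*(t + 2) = t^2 + t - 2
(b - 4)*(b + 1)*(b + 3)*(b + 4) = b^4 + 4*b^3 - 13*b^2 - 64*b - 48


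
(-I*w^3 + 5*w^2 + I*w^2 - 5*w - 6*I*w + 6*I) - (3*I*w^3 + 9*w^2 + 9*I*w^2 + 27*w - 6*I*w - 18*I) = -4*I*w^3 - 4*w^2 - 8*I*w^2 - 32*w + 24*I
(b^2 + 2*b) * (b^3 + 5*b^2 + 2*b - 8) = b^5 + 7*b^4 + 12*b^3 - 4*b^2 - 16*b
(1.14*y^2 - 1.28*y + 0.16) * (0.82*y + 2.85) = 0.9348*y^3 + 2.1994*y^2 - 3.5168*y + 0.456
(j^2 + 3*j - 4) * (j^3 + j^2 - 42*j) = j^5 + 4*j^4 - 43*j^3 - 130*j^2 + 168*j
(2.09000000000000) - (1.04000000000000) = 1.05000000000000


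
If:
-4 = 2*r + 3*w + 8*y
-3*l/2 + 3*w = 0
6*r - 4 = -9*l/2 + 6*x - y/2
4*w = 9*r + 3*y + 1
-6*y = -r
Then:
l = -416/251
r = -114/251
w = -208/251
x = -7139/3012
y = -19/251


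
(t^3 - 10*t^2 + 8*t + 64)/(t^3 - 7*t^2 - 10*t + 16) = (t - 4)/(t - 1)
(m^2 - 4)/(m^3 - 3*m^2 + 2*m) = (m + 2)/(m*(m - 1))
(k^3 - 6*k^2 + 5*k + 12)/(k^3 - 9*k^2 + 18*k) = (k^2 - 3*k - 4)/(k*(k - 6))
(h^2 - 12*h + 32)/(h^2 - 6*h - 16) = (h - 4)/(h + 2)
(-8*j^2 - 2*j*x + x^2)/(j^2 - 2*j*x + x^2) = (-8*j^2 - 2*j*x + x^2)/(j^2 - 2*j*x + x^2)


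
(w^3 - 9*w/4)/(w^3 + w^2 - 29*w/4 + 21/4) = w*(2*w + 3)/(2*w^2 + 5*w - 7)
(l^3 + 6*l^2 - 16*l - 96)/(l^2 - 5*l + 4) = (l^2 + 10*l + 24)/(l - 1)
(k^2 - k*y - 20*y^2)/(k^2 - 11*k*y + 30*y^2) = (-k - 4*y)/(-k + 6*y)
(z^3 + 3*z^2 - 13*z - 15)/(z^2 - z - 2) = (z^2 + 2*z - 15)/(z - 2)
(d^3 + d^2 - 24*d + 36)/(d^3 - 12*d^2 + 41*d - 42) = (d + 6)/(d - 7)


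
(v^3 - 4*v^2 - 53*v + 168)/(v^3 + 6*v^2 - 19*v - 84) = (v^2 - 11*v + 24)/(v^2 - v - 12)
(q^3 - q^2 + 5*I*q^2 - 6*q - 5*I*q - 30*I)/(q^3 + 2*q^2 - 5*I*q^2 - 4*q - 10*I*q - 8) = (q^2 + q*(-3 + 5*I) - 15*I)/(q^2 - 5*I*q - 4)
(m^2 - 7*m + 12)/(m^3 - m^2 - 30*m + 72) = 1/(m + 6)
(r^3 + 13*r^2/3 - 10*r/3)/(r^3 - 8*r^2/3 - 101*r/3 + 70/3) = r/(r - 7)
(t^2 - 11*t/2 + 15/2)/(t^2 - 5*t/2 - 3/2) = (2*t - 5)/(2*t + 1)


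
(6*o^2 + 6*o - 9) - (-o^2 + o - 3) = 7*o^2 + 5*o - 6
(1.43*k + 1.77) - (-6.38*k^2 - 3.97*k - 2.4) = 6.38*k^2 + 5.4*k + 4.17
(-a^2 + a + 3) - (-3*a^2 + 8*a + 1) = 2*a^2 - 7*a + 2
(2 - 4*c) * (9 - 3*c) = 12*c^2 - 42*c + 18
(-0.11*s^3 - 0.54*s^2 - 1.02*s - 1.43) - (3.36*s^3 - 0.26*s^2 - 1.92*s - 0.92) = -3.47*s^3 - 0.28*s^2 + 0.9*s - 0.51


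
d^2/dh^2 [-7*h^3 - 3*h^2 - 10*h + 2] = -42*h - 6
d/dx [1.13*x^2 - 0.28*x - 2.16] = 2.26*x - 0.28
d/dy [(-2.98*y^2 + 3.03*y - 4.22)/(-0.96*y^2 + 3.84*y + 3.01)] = (-8.5344*y^2 - 26.042*y + 25.3251)/(0.9216*y^4 - 7.3728*y^3 + 8.9664*y^2 + 23.1168*y + 9.0601)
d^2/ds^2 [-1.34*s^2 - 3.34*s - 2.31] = -2.68000000000000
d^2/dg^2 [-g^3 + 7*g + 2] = -6*g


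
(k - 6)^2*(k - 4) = k^3 - 16*k^2 + 84*k - 144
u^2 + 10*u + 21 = (u + 3)*(u + 7)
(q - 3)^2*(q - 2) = q^3 - 8*q^2 + 21*q - 18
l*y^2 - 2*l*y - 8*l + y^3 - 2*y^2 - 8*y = (l + y)*(y - 4)*(y + 2)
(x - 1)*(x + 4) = x^2 + 3*x - 4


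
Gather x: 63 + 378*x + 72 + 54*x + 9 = 432*x + 144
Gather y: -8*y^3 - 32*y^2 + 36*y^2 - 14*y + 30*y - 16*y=-8*y^3 + 4*y^2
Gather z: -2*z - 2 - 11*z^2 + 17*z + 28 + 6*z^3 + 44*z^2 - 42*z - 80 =6*z^3 + 33*z^2 - 27*z - 54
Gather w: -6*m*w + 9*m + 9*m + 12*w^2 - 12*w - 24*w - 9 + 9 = 18*m + 12*w^2 + w*(-6*m - 36)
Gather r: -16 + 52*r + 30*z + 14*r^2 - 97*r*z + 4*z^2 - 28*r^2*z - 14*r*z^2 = r^2*(14 - 28*z) + r*(-14*z^2 - 97*z + 52) + 4*z^2 + 30*z - 16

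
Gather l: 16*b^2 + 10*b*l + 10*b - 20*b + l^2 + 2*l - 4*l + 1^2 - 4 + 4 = 16*b^2 - 10*b + l^2 + l*(10*b - 2) + 1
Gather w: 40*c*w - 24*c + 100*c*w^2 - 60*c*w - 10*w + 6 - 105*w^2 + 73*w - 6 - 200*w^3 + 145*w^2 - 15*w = -24*c - 200*w^3 + w^2*(100*c + 40) + w*(48 - 20*c)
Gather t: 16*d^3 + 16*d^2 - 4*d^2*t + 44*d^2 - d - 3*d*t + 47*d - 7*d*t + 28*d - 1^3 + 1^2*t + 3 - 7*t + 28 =16*d^3 + 60*d^2 + 74*d + t*(-4*d^2 - 10*d - 6) + 30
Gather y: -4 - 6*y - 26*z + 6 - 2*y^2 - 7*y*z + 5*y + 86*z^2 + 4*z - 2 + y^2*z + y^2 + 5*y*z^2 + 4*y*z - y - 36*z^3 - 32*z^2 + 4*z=y^2*(z - 1) + y*(5*z^2 - 3*z - 2) - 36*z^3 + 54*z^2 - 18*z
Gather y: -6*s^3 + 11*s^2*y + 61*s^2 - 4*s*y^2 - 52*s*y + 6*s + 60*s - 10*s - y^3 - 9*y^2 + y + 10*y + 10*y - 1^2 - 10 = -6*s^3 + 61*s^2 + 56*s - y^3 + y^2*(-4*s - 9) + y*(11*s^2 - 52*s + 21) - 11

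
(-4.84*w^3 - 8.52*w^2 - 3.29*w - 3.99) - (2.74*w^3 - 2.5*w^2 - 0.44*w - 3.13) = -7.58*w^3 - 6.02*w^2 - 2.85*w - 0.86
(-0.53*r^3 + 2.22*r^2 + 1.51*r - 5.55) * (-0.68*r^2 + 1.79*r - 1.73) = 0.3604*r^5 - 2.4583*r^4 + 3.8639*r^3 + 2.6363*r^2 - 12.5468*r + 9.6015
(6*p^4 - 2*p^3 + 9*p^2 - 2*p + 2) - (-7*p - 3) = 6*p^4 - 2*p^3 + 9*p^2 + 5*p + 5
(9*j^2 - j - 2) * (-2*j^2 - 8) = -18*j^4 + 2*j^3 - 68*j^2 + 8*j + 16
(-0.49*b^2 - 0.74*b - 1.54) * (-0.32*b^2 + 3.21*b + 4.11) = 0.1568*b^4 - 1.3361*b^3 - 3.8965*b^2 - 7.9848*b - 6.3294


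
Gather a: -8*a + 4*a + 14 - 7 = 7 - 4*a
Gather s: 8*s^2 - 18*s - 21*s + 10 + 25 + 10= 8*s^2 - 39*s + 45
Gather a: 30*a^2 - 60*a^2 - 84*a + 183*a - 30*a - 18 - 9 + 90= -30*a^2 + 69*a + 63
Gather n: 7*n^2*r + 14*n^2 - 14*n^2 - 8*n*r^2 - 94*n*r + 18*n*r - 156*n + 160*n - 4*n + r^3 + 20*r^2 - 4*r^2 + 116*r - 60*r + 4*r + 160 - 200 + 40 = 7*n^2*r + n*(-8*r^2 - 76*r) + r^3 + 16*r^2 + 60*r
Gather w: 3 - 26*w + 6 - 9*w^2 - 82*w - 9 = -9*w^2 - 108*w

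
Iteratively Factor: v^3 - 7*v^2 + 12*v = (v)*(v^2 - 7*v + 12) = v*(v - 3)*(v - 4)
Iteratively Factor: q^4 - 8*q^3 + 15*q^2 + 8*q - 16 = (q - 1)*(q^3 - 7*q^2 + 8*q + 16) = (q - 1)*(q + 1)*(q^2 - 8*q + 16) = (q - 4)*(q - 1)*(q + 1)*(q - 4)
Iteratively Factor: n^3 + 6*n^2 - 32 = (n + 4)*(n^2 + 2*n - 8) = (n - 2)*(n + 4)*(n + 4)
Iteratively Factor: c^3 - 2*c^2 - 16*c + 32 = (c + 4)*(c^2 - 6*c + 8) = (c - 2)*(c + 4)*(c - 4)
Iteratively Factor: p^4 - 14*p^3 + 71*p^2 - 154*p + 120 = (p - 4)*(p^3 - 10*p^2 + 31*p - 30) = (p - 4)*(p - 3)*(p^2 - 7*p + 10) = (p - 5)*(p - 4)*(p - 3)*(p - 2)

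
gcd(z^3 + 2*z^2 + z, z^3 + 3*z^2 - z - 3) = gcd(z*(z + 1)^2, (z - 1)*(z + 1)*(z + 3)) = z + 1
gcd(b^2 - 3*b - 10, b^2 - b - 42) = 1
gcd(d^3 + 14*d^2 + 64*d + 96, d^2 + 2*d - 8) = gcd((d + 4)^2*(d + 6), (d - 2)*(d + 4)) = d + 4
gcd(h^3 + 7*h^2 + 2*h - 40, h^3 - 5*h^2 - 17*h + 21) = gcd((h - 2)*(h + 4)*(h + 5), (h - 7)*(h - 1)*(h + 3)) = 1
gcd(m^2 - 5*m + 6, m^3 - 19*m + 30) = m^2 - 5*m + 6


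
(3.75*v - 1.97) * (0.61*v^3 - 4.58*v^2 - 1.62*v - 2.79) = 2.2875*v^4 - 18.3767*v^3 + 2.9476*v^2 - 7.2711*v + 5.4963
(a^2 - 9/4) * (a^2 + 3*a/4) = a^4 + 3*a^3/4 - 9*a^2/4 - 27*a/16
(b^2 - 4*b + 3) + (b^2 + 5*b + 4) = 2*b^2 + b + 7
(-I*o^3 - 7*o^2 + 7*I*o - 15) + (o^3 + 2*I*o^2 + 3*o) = o^3 - I*o^3 - 7*o^2 + 2*I*o^2 + 3*o + 7*I*o - 15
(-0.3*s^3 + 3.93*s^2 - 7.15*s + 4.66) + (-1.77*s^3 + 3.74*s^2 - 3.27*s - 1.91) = -2.07*s^3 + 7.67*s^2 - 10.42*s + 2.75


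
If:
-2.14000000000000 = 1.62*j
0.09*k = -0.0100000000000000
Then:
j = -1.32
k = -0.11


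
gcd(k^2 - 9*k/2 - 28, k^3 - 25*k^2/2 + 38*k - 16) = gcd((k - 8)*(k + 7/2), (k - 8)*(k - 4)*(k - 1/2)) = k - 8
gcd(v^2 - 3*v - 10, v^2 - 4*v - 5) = v - 5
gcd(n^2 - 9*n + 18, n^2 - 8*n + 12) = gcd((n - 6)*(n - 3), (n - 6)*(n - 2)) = n - 6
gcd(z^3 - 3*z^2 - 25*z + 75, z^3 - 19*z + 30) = z^2 + 2*z - 15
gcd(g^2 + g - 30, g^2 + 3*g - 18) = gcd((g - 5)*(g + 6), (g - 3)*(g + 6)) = g + 6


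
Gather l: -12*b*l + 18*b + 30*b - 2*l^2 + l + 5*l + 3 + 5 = 48*b - 2*l^2 + l*(6 - 12*b) + 8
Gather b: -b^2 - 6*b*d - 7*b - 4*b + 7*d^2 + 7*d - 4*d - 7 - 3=-b^2 + b*(-6*d - 11) + 7*d^2 + 3*d - 10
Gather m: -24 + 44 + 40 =60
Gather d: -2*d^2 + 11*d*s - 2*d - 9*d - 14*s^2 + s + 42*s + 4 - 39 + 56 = -2*d^2 + d*(11*s - 11) - 14*s^2 + 43*s + 21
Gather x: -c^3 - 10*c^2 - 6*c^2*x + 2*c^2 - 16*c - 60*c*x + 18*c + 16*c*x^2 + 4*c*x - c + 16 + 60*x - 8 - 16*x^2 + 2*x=-c^3 - 8*c^2 + c + x^2*(16*c - 16) + x*(-6*c^2 - 56*c + 62) + 8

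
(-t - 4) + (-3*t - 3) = -4*t - 7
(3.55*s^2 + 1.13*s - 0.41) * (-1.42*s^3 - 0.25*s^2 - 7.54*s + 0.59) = -5.041*s^5 - 2.4921*s^4 - 26.4673*s^3 - 6.3232*s^2 + 3.7581*s - 0.2419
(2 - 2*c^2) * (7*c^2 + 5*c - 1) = -14*c^4 - 10*c^3 + 16*c^2 + 10*c - 2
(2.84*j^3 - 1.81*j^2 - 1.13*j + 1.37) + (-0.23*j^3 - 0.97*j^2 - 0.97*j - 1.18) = 2.61*j^3 - 2.78*j^2 - 2.1*j + 0.19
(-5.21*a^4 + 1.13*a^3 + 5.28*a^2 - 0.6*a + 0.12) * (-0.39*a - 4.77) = 2.0319*a^5 + 24.411*a^4 - 7.4493*a^3 - 24.9516*a^2 + 2.8152*a - 0.5724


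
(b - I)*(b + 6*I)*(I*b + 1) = I*b^3 - 4*b^2 + 11*I*b + 6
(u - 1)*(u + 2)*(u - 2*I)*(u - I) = u^4 + u^3 - 3*I*u^3 - 4*u^2 - 3*I*u^2 - 2*u + 6*I*u + 4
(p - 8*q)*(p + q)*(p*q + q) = p^3*q - 7*p^2*q^2 + p^2*q - 8*p*q^3 - 7*p*q^2 - 8*q^3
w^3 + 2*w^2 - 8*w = w*(w - 2)*(w + 4)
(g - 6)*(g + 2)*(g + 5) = g^3 + g^2 - 32*g - 60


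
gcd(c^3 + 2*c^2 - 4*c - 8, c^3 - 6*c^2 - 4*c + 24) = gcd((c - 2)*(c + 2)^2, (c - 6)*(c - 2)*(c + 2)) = c^2 - 4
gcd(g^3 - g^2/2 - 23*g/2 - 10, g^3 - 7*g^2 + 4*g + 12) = g + 1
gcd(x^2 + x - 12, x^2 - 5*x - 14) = 1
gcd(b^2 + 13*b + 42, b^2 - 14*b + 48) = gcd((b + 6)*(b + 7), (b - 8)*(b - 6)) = 1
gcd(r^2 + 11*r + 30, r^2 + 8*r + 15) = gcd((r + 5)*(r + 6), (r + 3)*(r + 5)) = r + 5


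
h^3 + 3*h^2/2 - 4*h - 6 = (h - 2)*(h + 3/2)*(h + 2)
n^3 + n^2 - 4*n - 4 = (n - 2)*(n + 1)*(n + 2)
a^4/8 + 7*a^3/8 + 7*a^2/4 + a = a*(a/4 + 1/2)*(a/2 + 1/2)*(a + 4)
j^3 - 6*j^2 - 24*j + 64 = (j - 8)*(j - 2)*(j + 4)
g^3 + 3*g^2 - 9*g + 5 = (g - 1)^2*(g + 5)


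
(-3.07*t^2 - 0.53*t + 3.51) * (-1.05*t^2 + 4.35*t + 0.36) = 3.2235*t^4 - 12.798*t^3 - 7.0962*t^2 + 15.0777*t + 1.2636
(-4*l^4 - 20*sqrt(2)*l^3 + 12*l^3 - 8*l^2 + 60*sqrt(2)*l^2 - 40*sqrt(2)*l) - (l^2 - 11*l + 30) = -4*l^4 - 20*sqrt(2)*l^3 + 12*l^3 - 9*l^2 + 60*sqrt(2)*l^2 - 40*sqrt(2)*l + 11*l - 30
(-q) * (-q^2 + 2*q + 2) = q^3 - 2*q^2 - 2*q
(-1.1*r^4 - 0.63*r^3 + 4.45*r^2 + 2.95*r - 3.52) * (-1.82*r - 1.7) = 2.002*r^5 + 3.0166*r^4 - 7.028*r^3 - 12.934*r^2 + 1.3914*r + 5.984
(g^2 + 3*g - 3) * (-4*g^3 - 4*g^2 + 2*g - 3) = -4*g^5 - 16*g^4 + 2*g^3 + 15*g^2 - 15*g + 9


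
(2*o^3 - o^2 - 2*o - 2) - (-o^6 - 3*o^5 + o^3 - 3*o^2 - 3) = o^6 + 3*o^5 + o^3 + 2*o^2 - 2*o + 1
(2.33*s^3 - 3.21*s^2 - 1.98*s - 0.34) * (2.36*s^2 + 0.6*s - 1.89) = 5.4988*s^5 - 6.1776*s^4 - 11.0025*s^3 + 4.0765*s^2 + 3.5382*s + 0.6426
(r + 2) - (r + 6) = -4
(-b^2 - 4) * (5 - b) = b^3 - 5*b^2 + 4*b - 20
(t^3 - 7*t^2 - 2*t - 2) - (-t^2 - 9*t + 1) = t^3 - 6*t^2 + 7*t - 3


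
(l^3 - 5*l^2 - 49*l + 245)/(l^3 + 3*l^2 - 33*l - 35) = (l - 7)/(l + 1)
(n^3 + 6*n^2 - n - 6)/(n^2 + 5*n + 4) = (n^2 + 5*n - 6)/(n + 4)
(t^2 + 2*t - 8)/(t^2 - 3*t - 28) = (t - 2)/(t - 7)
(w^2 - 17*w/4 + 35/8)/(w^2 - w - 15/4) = (4*w - 7)/(2*(2*w + 3))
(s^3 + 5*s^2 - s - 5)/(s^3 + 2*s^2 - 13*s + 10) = (s + 1)/(s - 2)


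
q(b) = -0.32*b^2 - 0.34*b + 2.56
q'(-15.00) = 9.26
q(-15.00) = -64.34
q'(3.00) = -2.26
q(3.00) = -1.34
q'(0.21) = -0.47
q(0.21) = 2.47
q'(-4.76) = 2.71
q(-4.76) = -3.07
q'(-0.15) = -0.24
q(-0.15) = 2.60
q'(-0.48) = -0.03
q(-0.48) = 2.65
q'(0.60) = -0.72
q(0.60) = 2.24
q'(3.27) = -2.43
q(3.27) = -1.97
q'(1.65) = -1.40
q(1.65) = 1.13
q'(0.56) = -0.70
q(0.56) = 2.27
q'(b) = -0.64*b - 0.34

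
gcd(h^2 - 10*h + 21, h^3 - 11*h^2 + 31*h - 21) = h^2 - 10*h + 21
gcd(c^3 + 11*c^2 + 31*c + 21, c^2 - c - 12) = c + 3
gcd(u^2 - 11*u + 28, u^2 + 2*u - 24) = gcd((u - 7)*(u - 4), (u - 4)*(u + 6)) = u - 4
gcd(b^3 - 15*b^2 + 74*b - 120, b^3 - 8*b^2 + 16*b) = b - 4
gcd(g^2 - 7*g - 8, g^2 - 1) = g + 1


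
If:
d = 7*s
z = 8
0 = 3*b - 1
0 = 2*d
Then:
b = 1/3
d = 0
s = 0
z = 8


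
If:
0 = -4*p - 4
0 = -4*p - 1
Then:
No Solution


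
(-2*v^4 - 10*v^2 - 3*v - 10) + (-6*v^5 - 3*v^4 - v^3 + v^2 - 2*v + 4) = -6*v^5 - 5*v^4 - v^3 - 9*v^2 - 5*v - 6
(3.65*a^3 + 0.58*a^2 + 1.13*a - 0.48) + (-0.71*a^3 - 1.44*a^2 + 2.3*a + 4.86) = 2.94*a^3 - 0.86*a^2 + 3.43*a + 4.38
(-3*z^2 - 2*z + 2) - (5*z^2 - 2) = -8*z^2 - 2*z + 4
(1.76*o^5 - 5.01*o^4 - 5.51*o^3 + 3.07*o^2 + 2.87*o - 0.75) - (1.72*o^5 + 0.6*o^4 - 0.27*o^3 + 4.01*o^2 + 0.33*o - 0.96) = 0.04*o^5 - 5.61*o^4 - 5.24*o^3 - 0.94*o^2 + 2.54*o + 0.21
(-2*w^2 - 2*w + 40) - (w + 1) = -2*w^2 - 3*w + 39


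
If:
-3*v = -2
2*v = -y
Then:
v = 2/3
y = -4/3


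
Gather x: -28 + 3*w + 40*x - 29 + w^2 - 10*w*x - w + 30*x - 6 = w^2 + 2*w + x*(70 - 10*w) - 63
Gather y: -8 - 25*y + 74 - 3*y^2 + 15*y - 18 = -3*y^2 - 10*y + 48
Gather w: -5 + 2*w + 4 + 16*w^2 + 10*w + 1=16*w^2 + 12*w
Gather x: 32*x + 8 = 32*x + 8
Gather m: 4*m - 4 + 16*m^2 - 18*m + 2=16*m^2 - 14*m - 2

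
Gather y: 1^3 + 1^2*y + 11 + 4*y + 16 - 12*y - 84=-7*y - 56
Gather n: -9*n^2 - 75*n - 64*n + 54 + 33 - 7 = -9*n^2 - 139*n + 80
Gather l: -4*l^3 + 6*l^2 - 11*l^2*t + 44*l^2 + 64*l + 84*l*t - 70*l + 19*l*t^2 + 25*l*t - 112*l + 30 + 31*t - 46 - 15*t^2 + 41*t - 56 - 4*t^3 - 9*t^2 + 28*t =-4*l^3 + l^2*(50 - 11*t) + l*(19*t^2 + 109*t - 118) - 4*t^3 - 24*t^2 + 100*t - 72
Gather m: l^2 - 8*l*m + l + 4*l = l^2 - 8*l*m + 5*l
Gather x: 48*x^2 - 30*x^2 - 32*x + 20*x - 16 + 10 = 18*x^2 - 12*x - 6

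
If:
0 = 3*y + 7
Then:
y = -7/3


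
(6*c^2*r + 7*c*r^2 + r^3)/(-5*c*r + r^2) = (6*c^2 + 7*c*r + r^2)/(-5*c + r)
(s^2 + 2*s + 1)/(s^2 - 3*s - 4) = (s + 1)/(s - 4)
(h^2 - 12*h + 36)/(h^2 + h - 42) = (h - 6)/(h + 7)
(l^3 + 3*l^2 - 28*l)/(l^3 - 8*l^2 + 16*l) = (l + 7)/(l - 4)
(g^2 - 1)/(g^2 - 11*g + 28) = (g^2 - 1)/(g^2 - 11*g + 28)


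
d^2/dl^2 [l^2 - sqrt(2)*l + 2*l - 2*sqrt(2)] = 2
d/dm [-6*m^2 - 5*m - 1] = -12*m - 5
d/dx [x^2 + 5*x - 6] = 2*x + 5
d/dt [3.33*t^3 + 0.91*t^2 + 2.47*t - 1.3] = 9.99*t^2 + 1.82*t + 2.47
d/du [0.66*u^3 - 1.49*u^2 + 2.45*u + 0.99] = 1.98*u^2 - 2.98*u + 2.45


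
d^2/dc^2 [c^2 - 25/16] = 2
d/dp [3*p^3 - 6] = 9*p^2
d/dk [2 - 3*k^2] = -6*k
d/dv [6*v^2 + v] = 12*v + 1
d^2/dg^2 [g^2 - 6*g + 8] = 2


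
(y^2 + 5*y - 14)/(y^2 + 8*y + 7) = (y - 2)/(y + 1)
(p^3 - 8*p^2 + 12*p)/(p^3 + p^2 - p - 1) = p*(p^2 - 8*p + 12)/(p^3 + p^2 - p - 1)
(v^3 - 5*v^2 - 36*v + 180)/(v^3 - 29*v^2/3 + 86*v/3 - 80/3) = 3*(v^2 - 36)/(3*v^2 - 14*v + 16)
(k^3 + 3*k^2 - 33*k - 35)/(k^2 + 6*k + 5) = (k^2 + 2*k - 35)/(k + 5)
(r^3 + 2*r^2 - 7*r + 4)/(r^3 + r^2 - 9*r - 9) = (r^3 + 2*r^2 - 7*r + 4)/(r^3 + r^2 - 9*r - 9)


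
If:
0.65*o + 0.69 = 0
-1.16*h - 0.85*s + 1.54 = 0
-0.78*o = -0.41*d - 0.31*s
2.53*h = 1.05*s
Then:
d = -2.89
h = 0.48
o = -1.06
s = 1.16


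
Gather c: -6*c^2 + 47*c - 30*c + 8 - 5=-6*c^2 + 17*c + 3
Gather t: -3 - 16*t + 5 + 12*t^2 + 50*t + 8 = 12*t^2 + 34*t + 10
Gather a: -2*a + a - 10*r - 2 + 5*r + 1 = -a - 5*r - 1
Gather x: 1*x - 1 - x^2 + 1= -x^2 + x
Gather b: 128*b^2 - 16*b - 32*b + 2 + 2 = 128*b^2 - 48*b + 4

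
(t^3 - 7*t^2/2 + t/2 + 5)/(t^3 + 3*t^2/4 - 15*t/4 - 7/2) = 2*(2*t - 5)/(4*t + 7)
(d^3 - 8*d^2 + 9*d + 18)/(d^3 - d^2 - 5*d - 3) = (d - 6)/(d + 1)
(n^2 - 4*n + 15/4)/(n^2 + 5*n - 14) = (n^2 - 4*n + 15/4)/(n^2 + 5*n - 14)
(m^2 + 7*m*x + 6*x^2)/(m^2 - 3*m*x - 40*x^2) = (-m^2 - 7*m*x - 6*x^2)/(-m^2 + 3*m*x + 40*x^2)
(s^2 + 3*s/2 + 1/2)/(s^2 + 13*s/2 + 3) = (s + 1)/(s + 6)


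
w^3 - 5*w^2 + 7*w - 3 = (w - 3)*(w - 1)^2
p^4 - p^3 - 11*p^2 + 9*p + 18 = (p - 3)*(p - 2)*(p + 1)*(p + 3)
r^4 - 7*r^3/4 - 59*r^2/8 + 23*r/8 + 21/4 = (r - 7/2)*(r - 1)*(r + 3/4)*(r + 2)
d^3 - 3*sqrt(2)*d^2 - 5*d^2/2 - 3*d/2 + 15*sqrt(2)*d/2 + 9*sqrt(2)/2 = (d - 3)*(d + 1/2)*(d - 3*sqrt(2))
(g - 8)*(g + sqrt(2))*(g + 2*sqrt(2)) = g^3 - 8*g^2 + 3*sqrt(2)*g^2 - 24*sqrt(2)*g + 4*g - 32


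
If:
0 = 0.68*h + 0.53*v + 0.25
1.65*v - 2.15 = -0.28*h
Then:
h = -1.59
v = 1.57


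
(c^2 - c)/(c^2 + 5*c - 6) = c/(c + 6)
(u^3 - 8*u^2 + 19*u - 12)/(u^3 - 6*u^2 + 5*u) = (u^2 - 7*u + 12)/(u*(u - 5))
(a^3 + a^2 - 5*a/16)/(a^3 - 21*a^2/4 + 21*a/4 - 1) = a*(4*a + 5)/(4*(a^2 - 5*a + 4))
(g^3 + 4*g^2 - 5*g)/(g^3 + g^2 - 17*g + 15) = g/(g - 3)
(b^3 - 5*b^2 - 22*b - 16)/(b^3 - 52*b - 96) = (b + 1)/(b + 6)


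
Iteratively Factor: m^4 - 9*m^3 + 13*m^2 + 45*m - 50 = (m + 2)*(m^3 - 11*m^2 + 35*m - 25) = (m - 5)*(m + 2)*(m^2 - 6*m + 5) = (m - 5)^2*(m + 2)*(m - 1)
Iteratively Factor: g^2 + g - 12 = (g - 3)*(g + 4)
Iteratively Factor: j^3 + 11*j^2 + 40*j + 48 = (j + 4)*(j^2 + 7*j + 12) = (j + 4)^2*(j + 3)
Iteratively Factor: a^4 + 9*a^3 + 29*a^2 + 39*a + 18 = (a + 3)*(a^3 + 6*a^2 + 11*a + 6) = (a + 2)*(a + 3)*(a^2 + 4*a + 3) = (a + 2)*(a + 3)^2*(a + 1)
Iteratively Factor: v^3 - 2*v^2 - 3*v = (v)*(v^2 - 2*v - 3) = v*(v - 3)*(v + 1)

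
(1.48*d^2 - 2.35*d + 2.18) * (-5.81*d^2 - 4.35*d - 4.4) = -8.5988*d^4 + 7.2155*d^3 - 8.9553*d^2 + 0.857000000000001*d - 9.592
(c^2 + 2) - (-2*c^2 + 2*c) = 3*c^2 - 2*c + 2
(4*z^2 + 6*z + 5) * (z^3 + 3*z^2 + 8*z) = 4*z^5 + 18*z^4 + 55*z^3 + 63*z^2 + 40*z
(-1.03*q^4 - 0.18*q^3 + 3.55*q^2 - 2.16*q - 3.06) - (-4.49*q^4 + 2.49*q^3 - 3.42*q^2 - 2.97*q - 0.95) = 3.46*q^4 - 2.67*q^3 + 6.97*q^2 + 0.81*q - 2.11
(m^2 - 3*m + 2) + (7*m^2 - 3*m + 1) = 8*m^2 - 6*m + 3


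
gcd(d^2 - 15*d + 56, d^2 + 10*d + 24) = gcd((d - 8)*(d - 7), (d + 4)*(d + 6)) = 1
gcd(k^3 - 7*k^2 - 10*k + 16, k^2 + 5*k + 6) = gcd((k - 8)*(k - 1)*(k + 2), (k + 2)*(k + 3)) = k + 2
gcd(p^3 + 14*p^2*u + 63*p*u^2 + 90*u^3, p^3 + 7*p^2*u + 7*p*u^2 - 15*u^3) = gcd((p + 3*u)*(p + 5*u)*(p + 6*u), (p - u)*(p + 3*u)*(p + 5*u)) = p^2 + 8*p*u + 15*u^2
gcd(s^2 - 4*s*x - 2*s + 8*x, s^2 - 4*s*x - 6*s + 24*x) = -s + 4*x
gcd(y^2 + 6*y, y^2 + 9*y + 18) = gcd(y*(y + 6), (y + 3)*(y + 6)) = y + 6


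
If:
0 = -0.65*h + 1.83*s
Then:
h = 2.81538461538462*s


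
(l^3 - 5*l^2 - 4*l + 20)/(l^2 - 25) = (l^2 - 4)/(l + 5)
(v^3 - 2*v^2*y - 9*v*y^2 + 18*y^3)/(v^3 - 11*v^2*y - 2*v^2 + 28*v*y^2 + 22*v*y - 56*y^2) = (v^3 - 2*v^2*y - 9*v*y^2 + 18*y^3)/(v^3 - 11*v^2*y - 2*v^2 + 28*v*y^2 + 22*v*y - 56*y^2)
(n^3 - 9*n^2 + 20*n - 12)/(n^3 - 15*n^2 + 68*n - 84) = (n - 1)/(n - 7)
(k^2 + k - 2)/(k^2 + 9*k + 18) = (k^2 + k - 2)/(k^2 + 9*k + 18)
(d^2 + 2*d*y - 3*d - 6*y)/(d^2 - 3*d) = (d + 2*y)/d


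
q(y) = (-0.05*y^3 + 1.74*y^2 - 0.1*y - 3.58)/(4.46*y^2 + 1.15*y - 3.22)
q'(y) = (-8.92*y - 1.15)*(-0.05*y^3 + 1.74*y^2 - 0.1*y - 3.58)/(4.46*y^2 + 1.15*y - 3.22)^2 + (-0.15*y^2 + 3.48*y - 0.1)/(4.46*y^2 + 1.15*y - 3.22)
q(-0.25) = 1.07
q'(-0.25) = -0.05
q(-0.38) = 1.09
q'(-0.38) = -0.33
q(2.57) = 0.23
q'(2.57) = 0.08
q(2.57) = 0.23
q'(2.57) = 0.08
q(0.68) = 7.61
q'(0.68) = 140.31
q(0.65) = 4.97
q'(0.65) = 55.15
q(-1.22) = -0.39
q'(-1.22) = -4.13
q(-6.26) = 0.47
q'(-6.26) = -0.01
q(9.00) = 0.27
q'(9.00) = -0.01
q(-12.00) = 0.54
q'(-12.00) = -0.01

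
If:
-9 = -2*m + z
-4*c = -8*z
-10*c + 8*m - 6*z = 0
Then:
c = 36/11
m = 117/22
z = 18/11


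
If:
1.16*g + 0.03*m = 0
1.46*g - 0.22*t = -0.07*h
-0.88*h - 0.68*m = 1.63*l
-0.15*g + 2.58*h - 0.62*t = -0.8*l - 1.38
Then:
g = 0.191309053064407*t + 0.0430597554446834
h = -0.84730310677192*t - 0.898103470703398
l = 3.54342296678902*t + 1.17945739716434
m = -7.39728338515708*t - 1.66497721052776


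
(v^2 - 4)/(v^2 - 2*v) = (v + 2)/v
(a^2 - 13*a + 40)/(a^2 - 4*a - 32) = (a - 5)/(a + 4)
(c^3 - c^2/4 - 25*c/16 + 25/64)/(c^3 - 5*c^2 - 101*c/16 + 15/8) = (c - 5/4)/(c - 6)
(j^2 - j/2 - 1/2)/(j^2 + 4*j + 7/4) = 2*(j - 1)/(2*j + 7)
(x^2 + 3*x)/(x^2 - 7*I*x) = (x + 3)/(x - 7*I)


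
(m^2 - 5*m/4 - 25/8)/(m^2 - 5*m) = (8*m^2 - 10*m - 25)/(8*m*(m - 5))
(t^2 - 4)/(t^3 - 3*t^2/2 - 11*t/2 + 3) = 2*(t - 2)/(2*t^2 - 7*t + 3)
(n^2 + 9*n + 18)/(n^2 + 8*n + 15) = (n + 6)/(n + 5)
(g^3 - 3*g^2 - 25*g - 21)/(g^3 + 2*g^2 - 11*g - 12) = (g^2 - 4*g - 21)/(g^2 + g - 12)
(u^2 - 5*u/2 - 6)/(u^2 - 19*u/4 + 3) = 2*(2*u + 3)/(4*u - 3)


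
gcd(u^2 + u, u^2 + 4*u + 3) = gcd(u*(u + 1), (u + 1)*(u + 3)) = u + 1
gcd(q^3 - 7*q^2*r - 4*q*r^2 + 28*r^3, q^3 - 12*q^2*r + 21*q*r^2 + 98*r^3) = q^2 - 5*q*r - 14*r^2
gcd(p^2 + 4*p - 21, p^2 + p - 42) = p + 7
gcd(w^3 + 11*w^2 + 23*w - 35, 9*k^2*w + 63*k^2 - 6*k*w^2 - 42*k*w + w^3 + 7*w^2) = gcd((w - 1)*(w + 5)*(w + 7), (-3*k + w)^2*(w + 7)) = w + 7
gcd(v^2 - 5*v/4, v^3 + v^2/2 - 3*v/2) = v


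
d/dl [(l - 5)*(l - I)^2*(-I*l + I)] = I*(l - I)*((1 - l)*(l - I) + (5 - l)*(l - I) - 2*(l - 5)*(l - 1))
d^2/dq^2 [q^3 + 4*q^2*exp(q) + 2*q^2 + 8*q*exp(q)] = 4*q^2*exp(q) + 24*q*exp(q) + 6*q + 24*exp(q) + 4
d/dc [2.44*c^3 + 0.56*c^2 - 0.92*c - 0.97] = 7.32*c^2 + 1.12*c - 0.92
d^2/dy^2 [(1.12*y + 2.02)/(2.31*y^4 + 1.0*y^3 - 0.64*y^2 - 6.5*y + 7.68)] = (71.717184*y^7 + 256.97364*y^6 + 136.771152*y^5 + 67.0853759999999*y^4 - 523.922416*y^3 - 607.07184*y^2 - 9.63225599999998*y + 302.368208)/(12.326391*y^12 + 16.0083*y^11 - 3.315312*y^10 - 111.92435*y^9 + 33.772272*y^8 + 145.8312*y^7 + 272.405684*y^6 - 602.6196*y^5 + 37.545216*y^4 + 94.015*y^3 + 860.193792*y^2 - 1150.1568*y + 452.984832)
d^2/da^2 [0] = 0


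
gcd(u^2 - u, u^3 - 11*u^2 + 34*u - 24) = u - 1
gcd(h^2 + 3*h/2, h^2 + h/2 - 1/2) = 1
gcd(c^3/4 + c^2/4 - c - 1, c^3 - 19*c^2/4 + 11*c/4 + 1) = 1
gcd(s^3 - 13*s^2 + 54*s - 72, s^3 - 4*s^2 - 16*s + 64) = s - 4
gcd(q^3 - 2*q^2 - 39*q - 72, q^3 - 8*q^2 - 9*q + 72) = q^2 - 5*q - 24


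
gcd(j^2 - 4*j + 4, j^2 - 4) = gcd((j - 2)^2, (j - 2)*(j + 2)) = j - 2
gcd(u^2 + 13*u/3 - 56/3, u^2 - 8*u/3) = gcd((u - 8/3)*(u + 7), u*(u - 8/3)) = u - 8/3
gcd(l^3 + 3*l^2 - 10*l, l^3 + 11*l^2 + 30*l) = l^2 + 5*l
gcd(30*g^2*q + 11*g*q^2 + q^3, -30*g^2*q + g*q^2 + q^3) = 6*g*q + q^2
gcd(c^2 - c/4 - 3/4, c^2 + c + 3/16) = c + 3/4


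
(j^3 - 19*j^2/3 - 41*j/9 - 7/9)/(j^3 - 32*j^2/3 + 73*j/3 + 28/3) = (j + 1/3)/(j - 4)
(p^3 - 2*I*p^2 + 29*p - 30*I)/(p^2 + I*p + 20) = (p^2 - 7*I*p - 6)/(p - 4*I)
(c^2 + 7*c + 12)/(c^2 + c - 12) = (c + 3)/(c - 3)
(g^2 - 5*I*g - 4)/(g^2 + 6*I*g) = (g^2 - 5*I*g - 4)/(g*(g + 6*I))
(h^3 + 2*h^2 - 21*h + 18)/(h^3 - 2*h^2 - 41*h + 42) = (h - 3)/(h - 7)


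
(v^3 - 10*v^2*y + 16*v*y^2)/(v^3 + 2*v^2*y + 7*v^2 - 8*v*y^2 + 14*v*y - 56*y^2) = v*(v - 8*y)/(v^2 + 4*v*y + 7*v + 28*y)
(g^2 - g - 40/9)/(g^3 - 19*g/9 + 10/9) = (3*g - 8)/(3*g^2 - 5*g + 2)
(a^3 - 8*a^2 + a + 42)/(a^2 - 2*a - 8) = (a^2 - 10*a + 21)/(a - 4)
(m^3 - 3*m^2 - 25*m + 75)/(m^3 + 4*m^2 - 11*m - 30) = (m - 5)/(m + 2)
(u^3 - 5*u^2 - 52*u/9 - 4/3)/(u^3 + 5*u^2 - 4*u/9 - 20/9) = (3*u^2 - 17*u - 6)/(3*u^2 + 13*u - 10)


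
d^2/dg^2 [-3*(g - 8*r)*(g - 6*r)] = -6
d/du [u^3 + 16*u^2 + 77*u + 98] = 3*u^2 + 32*u + 77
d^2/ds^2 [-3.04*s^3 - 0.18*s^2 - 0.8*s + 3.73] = -18.24*s - 0.36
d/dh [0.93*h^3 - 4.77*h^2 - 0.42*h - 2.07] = 2.79*h^2 - 9.54*h - 0.42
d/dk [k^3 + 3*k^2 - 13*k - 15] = 3*k^2 + 6*k - 13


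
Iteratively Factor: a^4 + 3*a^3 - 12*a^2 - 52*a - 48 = (a + 2)*(a^3 + a^2 - 14*a - 24) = (a + 2)*(a + 3)*(a^2 - 2*a - 8) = (a - 4)*(a + 2)*(a + 3)*(a + 2)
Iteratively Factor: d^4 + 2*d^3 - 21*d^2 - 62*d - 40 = (d - 5)*(d^3 + 7*d^2 + 14*d + 8) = (d - 5)*(d + 2)*(d^2 + 5*d + 4) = (d - 5)*(d + 2)*(d + 4)*(d + 1)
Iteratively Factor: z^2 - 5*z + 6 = (z - 2)*(z - 3)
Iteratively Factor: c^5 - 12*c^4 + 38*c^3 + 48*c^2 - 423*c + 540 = (c - 4)*(c^4 - 8*c^3 + 6*c^2 + 72*c - 135) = (c - 5)*(c - 4)*(c^3 - 3*c^2 - 9*c + 27) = (c - 5)*(c - 4)*(c - 3)*(c^2 - 9) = (c - 5)*(c - 4)*(c - 3)*(c + 3)*(c - 3)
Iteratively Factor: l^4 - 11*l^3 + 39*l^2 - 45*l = (l)*(l^3 - 11*l^2 + 39*l - 45) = l*(l - 5)*(l^2 - 6*l + 9) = l*(l - 5)*(l - 3)*(l - 3)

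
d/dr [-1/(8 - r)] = -1/(r - 8)^2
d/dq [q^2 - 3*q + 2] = 2*q - 3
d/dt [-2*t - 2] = -2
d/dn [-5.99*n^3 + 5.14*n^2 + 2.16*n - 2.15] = -17.97*n^2 + 10.28*n + 2.16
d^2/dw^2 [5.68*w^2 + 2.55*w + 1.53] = 11.3600000000000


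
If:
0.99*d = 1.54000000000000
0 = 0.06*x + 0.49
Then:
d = 1.56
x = -8.17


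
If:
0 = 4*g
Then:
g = 0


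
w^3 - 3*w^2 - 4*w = w*(w - 4)*(w + 1)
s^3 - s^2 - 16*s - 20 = (s - 5)*(s + 2)^2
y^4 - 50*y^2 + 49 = (y - 7)*(y - 1)*(y + 1)*(y + 7)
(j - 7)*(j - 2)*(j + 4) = j^3 - 5*j^2 - 22*j + 56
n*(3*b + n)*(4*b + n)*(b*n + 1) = 12*b^3*n^2 + 7*b^2*n^3 + 12*b^2*n + b*n^4 + 7*b*n^2 + n^3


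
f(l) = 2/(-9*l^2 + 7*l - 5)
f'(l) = 2*(18*l - 7)/(-9*l^2 + 7*l - 5)^2 = 2*(18*l - 7)/(9*l^2 - 7*l + 5)^2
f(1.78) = -0.09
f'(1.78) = 0.11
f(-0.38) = -0.22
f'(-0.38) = -0.34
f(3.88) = -0.02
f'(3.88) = 0.01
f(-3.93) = -0.01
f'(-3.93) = -0.01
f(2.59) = -0.04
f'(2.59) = 0.04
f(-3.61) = -0.01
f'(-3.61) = -0.01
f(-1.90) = -0.04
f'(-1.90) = -0.03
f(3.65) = -0.02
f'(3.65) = 0.01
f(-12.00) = 0.00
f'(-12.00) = 0.00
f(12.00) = 0.00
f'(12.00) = 0.00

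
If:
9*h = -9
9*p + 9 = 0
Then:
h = -1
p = -1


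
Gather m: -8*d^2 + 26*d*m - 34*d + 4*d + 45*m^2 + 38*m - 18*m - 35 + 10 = -8*d^2 - 30*d + 45*m^2 + m*(26*d + 20) - 25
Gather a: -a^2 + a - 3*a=-a^2 - 2*a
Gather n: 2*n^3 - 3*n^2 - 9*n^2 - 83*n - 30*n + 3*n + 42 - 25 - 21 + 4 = 2*n^3 - 12*n^2 - 110*n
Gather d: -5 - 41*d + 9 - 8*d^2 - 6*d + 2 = -8*d^2 - 47*d + 6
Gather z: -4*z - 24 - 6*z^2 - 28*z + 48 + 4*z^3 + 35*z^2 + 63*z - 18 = 4*z^3 + 29*z^2 + 31*z + 6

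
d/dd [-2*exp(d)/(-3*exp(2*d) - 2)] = (4 - 6*exp(2*d))*exp(d)/(9*exp(4*d) + 12*exp(2*d) + 4)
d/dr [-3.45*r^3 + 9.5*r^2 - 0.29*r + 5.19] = -10.35*r^2 + 19.0*r - 0.29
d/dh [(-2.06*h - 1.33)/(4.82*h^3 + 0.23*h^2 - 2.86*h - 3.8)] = (19.8584*h^3 + 19.7056*h^2 + 0.6118*h + 4.0242)/(23.2324*h^6 + 2.2172*h^5 - 27.5175*h^4 - 37.9476*h^3 + 6.4316*h^2 + 21.736*h + 14.44)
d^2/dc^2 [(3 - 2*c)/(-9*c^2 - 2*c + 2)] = 2*((23 - 54*c)*(9*c^2 + 2*c - 2) + 4*(2*c - 3)*(9*c + 1)^2)/(9*c^2 + 2*c - 2)^3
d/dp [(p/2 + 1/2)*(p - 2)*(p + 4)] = 3*p^2/2 + 3*p - 3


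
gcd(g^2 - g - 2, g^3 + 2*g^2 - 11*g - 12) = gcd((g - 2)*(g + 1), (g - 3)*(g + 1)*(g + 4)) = g + 1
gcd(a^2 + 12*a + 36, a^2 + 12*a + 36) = a^2 + 12*a + 36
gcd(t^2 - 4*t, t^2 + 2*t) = t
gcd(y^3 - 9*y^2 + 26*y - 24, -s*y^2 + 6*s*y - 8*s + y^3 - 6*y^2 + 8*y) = y^2 - 6*y + 8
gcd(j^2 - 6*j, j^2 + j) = j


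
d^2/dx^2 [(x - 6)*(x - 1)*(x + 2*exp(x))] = 2*x^2*exp(x) - 6*x*exp(x) + 6*x - 12*exp(x) - 14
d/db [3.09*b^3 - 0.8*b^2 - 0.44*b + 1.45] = 9.27*b^2 - 1.6*b - 0.44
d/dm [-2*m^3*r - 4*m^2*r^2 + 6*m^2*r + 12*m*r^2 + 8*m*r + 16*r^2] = 2*r*(-3*m^2 - 4*m*r + 6*m + 6*r + 4)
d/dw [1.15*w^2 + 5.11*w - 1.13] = 2.3*w + 5.11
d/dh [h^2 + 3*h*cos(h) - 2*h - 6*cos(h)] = -3*h*sin(h) + 2*h + 6*sin(h) + 3*cos(h) - 2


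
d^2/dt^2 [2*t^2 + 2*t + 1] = 4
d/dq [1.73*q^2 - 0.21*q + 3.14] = 3.46*q - 0.21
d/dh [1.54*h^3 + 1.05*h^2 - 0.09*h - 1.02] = 4.62*h^2 + 2.1*h - 0.09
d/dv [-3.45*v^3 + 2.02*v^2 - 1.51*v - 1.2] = -10.35*v^2 + 4.04*v - 1.51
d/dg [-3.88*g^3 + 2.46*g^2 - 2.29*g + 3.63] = -11.64*g^2 + 4.92*g - 2.29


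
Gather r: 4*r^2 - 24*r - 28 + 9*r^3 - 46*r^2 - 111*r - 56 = 9*r^3 - 42*r^2 - 135*r - 84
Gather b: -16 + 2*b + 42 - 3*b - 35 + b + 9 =0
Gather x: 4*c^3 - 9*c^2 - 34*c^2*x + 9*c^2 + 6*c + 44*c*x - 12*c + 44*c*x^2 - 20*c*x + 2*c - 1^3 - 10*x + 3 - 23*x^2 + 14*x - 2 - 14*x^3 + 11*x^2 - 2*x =4*c^3 - 4*c - 14*x^3 + x^2*(44*c - 12) + x*(-34*c^2 + 24*c + 2)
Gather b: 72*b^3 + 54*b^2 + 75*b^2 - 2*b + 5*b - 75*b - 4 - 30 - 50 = 72*b^3 + 129*b^2 - 72*b - 84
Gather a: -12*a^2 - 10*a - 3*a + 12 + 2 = -12*a^2 - 13*a + 14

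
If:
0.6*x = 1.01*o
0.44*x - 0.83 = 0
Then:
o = 1.12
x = 1.89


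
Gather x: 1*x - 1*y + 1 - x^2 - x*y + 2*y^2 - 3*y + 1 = -x^2 + x*(1 - y) + 2*y^2 - 4*y + 2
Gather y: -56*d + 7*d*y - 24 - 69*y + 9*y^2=-56*d + 9*y^2 + y*(7*d - 69) - 24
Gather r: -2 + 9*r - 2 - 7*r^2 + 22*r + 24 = -7*r^2 + 31*r + 20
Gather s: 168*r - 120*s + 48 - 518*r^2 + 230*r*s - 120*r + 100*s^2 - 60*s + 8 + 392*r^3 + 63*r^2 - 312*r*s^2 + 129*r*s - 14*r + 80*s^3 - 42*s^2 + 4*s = 392*r^3 - 455*r^2 + 34*r + 80*s^3 + s^2*(58 - 312*r) + s*(359*r - 176) + 56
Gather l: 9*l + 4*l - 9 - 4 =13*l - 13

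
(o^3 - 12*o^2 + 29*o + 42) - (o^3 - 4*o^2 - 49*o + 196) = -8*o^2 + 78*o - 154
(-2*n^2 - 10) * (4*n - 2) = -8*n^3 + 4*n^2 - 40*n + 20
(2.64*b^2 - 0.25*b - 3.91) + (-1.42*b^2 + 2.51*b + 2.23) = 1.22*b^2 + 2.26*b - 1.68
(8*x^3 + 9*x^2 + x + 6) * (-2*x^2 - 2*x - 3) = -16*x^5 - 34*x^4 - 44*x^3 - 41*x^2 - 15*x - 18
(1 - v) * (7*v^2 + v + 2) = -7*v^3 + 6*v^2 - v + 2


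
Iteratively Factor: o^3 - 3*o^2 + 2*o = (o - 1)*(o^2 - 2*o) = o*(o - 1)*(o - 2)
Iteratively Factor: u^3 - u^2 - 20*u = (u - 5)*(u^2 + 4*u) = (u - 5)*(u + 4)*(u)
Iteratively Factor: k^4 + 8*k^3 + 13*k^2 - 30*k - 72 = (k + 3)*(k^3 + 5*k^2 - 2*k - 24) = (k - 2)*(k + 3)*(k^2 + 7*k + 12) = (k - 2)*(k + 3)*(k + 4)*(k + 3)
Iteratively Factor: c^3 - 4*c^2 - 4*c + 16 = (c - 4)*(c^2 - 4) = (c - 4)*(c + 2)*(c - 2)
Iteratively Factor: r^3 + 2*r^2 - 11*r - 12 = (r - 3)*(r^2 + 5*r + 4) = (r - 3)*(r + 4)*(r + 1)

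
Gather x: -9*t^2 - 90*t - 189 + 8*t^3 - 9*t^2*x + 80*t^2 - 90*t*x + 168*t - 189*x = 8*t^3 + 71*t^2 + 78*t + x*(-9*t^2 - 90*t - 189) - 189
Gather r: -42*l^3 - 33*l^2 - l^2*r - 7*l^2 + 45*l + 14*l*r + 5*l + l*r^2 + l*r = -42*l^3 - 40*l^2 + l*r^2 + 50*l + r*(-l^2 + 15*l)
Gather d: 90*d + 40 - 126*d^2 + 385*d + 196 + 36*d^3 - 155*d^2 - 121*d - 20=36*d^3 - 281*d^2 + 354*d + 216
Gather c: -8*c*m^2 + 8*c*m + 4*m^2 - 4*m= c*(-8*m^2 + 8*m) + 4*m^2 - 4*m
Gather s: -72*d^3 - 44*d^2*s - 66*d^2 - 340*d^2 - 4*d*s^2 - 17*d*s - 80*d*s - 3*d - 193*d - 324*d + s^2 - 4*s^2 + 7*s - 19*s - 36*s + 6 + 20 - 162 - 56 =-72*d^3 - 406*d^2 - 520*d + s^2*(-4*d - 3) + s*(-44*d^2 - 97*d - 48) - 192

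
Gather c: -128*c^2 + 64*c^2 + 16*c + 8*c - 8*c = -64*c^2 + 16*c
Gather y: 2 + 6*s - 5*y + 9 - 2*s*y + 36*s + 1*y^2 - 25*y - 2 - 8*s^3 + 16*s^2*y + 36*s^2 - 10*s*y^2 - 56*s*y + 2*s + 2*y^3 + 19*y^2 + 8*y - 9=-8*s^3 + 36*s^2 + 44*s + 2*y^3 + y^2*(20 - 10*s) + y*(16*s^2 - 58*s - 22)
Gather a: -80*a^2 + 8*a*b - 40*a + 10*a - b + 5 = -80*a^2 + a*(8*b - 30) - b + 5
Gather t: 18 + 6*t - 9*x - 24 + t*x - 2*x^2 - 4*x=t*(x + 6) - 2*x^2 - 13*x - 6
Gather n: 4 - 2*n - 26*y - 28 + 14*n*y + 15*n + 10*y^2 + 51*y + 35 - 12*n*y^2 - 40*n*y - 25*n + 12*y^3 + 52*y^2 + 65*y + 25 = n*(-12*y^2 - 26*y - 12) + 12*y^3 + 62*y^2 + 90*y + 36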